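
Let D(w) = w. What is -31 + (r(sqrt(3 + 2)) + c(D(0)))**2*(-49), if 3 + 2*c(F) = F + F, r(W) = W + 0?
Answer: -1545/4 + 147*sqrt(5) ≈ -57.548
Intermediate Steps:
r(W) = W
c(F) = -3/2 + F (c(F) = -3/2 + (F + F)/2 = -3/2 + (2*F)/2 = -3/2 + F)
-31 + (r(sqrt(3 + 2)) + c(D(0)))**2*(-49) = -31 + (sqrt(3 + 2) + (-3/2 + 0))**2*(-49) = -31 + (sqrt(5) - 3/2)**2*(-49) = -31 + (-3/2 + sqrt(5))**2*(-49) = -31 - 49*(-3/2 + sqrt(5))**2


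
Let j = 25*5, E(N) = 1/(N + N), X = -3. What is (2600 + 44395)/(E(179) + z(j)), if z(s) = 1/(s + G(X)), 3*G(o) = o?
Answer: 4328220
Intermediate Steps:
G(o) = o/3
E(N) = 1/(2*N)
j = 125
z(s) = 1/(-1 + s) (z(s) = 1/(s + (1/3)*(-3)) = 1/(s - 1) = 1/(-1 + s))
(2600 + 44395)/(E(179) + z(j)) = (2600 + 44395)/((1/2)/179 + 1/(-1 + 125)) = 46995/((1/2)*(1/179) + 1/124) = 46995/(1/358 + 1/124) = 46995/(241/22196) = 46995*(22196/241) = 4328220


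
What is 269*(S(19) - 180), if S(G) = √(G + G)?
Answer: -48420 + 269*√38 ≈ -46762.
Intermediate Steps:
S(G) = √2*√G (S(G) = √(2*G) = √2*√G)
269*(S(19) - 180) = 269*(√2*√19 - 180) = 269*(√38 - 180) = 269*(-180 + √38) = -48420 + 269*√38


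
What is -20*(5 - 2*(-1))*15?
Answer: -2100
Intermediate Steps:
-20*(5 - 2*(-1))*15 = -20*(5 + 2)*15 = -20*7*15 = -140*15 = -2100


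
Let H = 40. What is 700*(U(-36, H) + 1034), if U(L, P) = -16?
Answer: 712600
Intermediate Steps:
700*(U(-36, H) + 1034) = 700*(-16 + 1034) = 700*1018 = 712600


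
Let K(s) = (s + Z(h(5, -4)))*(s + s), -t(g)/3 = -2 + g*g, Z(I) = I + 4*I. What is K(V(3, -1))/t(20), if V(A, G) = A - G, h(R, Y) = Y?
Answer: 64/597 ≈ 0.10720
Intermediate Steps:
Z(I) = 5*I
t(g) = 6 - 3*g**2 (t(g) = -3*(-2 + g*g) = -3*(-2 + g**2) = 6 - 3*g**2)
K(s) = 2*s*(-20 + s) (K(s) = (s + 5*(-4))*(s + s) = (s - 20)*(2*s) = (-20 + s)*(2*s) = 2*s*(-20 + s))
K(V(3, -1))/t(20) = (2*(3 - 1*(-1))*(-20 + (3 - 1*(-1))))/(6 - 3*20**2) = (2*(3 + 1)*(-20 + (3 + 1)))/(6 - 3*400) = (2*4*(-20 + 4))/(6 - 1200) = (2*4*(-16))/(-1194) = -128*(-1/1194) = 64/597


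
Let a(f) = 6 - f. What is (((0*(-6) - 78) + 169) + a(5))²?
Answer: 8464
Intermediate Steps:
(((0*(-6) - 78) + 169) + a(5))² = (((0*(-6) - 78) + 169) + (6 - 1*5))² = (((0 - 78) + 169) + (6 - 5))² = ((-78 + 169) + 1)² = (91 + 1)² = 92² = 8464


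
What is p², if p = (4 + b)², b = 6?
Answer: 10000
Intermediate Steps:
p = 100 (p = (4 + 6)² = 10² = 100)
p² = 100² = 10000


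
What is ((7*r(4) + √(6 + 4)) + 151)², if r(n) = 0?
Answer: (151 + √10)² ≈ 23766.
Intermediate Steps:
((7*r(4) + √(6 + 4)) + 151)² = ((7*0 + √(6 + 4)) + 151)² = ((0 + √10) + 151)² = (√10 + 151)² = (151 + √10)²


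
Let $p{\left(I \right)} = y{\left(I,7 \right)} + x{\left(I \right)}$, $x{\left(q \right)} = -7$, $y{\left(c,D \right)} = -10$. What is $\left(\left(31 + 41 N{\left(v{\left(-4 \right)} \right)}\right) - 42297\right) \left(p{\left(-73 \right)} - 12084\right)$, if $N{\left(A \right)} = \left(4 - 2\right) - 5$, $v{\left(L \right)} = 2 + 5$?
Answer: $512949289$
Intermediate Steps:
$v{\left(L \right)} = 7$
$p{\left(I \right)} = -17$ ($p{\left(I \right)} = -10 - 7 = -17$)
$N{\left(A \right)} = -3$ ($N{\left(A \right)} = 2 - 5 = -3$)
$\left(\left(31 + 41 N{\left(v{\left(-4 \right)} \right)}\right) - 42297\right) \left(p{\left(-73 \right)} - 12084\right) = \left(\left(31 + 41 \left(-3\right)\right) - 42297\right) \left(-17 - 12084\right) = \left(\left(31 - 123\right) - 42297\right) \left(-12101\right) = \left(-92 - 42297\right) \left(-12101\right) = \left(-42389\right) \left(-12101\right) = 512949289$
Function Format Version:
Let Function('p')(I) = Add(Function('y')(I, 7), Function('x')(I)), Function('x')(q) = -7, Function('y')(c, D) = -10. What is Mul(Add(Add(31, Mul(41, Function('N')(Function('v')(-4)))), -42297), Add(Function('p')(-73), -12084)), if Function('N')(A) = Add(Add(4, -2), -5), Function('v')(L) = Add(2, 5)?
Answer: 512949289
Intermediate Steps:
Function('v')(L) = 7
Function('p')(I) = -17 (Function('p')(I) = Add(-10, -7) = -17)
Function('N')(A) = -3 (Function('N')(A) = Add(2, -5) = -3)
Mul(Add(Add(31, Mul(41, Function('N')(Function('v')(-4)))), -42297), Add(Function('p')(-73), -12084)) = Mul(Add(Add(31, Mul(41, -3)), -42297), Add(-17, -12084)) = Mul(Add(Add(31, -123), -42297), -12101) = Mul(Add(-92, -42297), -12101) = Mul(-42389, -12101) = 512949289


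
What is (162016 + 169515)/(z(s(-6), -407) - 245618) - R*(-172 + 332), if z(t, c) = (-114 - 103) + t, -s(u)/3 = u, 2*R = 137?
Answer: -2694485851/245817 ≈ -10961.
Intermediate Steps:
R = 137/2 (R = (½)*137 = 137/2 ≈ 68.500)
s(u) = -3*u
z(t, c) = -217 + t
(162016 + 169515)/(z(s(-6), -407) - 245618) - R*(-172 + 332) = (162016 + 169515)/((-217 - 3*(-6)) - 245618) - 137*(-172 + 332)/2 = 331531/((-217 + 18) - 245618) - 137*160/2 = 331531/(-199 - 245618) - 1*10960 = 331531/(-245817) - 10960 = 331531*(-1/245817) - 10960 = -331531/245817 - 10960 = -2694485851/245817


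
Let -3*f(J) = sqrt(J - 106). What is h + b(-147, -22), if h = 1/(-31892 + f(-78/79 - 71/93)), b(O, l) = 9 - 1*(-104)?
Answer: 7599663943003105/67253681874317 + 3*I*sqrt(5816215815)/67253681874317 ≈ 113.0 + 3.4019e-9*I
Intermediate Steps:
b(O, l) = 113 (b(O, l) = 9 + 104 = 113)
f(J) = -sqrt(-106 + J)/3 (f(J) = -sqrt(J - 106)/3 = -sqrt(-106 + J)/3)
h = 1/(-31892 - I*sqrt(5816215815)/22041) (h = 1/(-31892 - sqrt(-106 + (-78/79 - 71/93))/3) = 1/(-31892 - sqrt(-106 - 12863/7347)/3) = 1/(-31892 - I*sqrt(5816215815)/22041) ≈ -3.1356e-5 + 3.4e-9*I)
h + b(-147, -22) = (-2108794716/67253681874317 + 3*I*sqrt(5816215815)/67253681874317) + 113 = 7599663943003105/67253681874317 + 3*I*sqrt(5816215815)/67253681874317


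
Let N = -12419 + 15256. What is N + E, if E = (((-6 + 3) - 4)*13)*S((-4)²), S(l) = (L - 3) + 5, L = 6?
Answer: 2109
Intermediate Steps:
S(l) = 8 (S(l) = (6 - 3) + 5 = 3 + 5 = 8)
N = 2837
E = -728 (E = (((-6 + 3) - 4)*13)*8 = ((-3 - 4)*13)*8 = -7*13*8 = -91*8 = -728)
N + E = 2837 - 728 = 2109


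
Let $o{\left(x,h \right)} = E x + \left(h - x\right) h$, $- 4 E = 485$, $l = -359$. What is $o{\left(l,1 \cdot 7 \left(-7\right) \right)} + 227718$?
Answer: $\frac{1024227}{4} \approx 2.5606 \cdot 10^{5}$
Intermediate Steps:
$E = - \frac{485}{4}$ ($E = \left(- \frac{1}{4}\right) 485 = - \frac{485}{4} \approx -121.25$)
$o{\left(x,h \right)} = - \frac{485 x}{4} + h \left(h - x\right)$ ($o{\left(x,h \right)} = - \frac{485 x}{4} + \left(h - x\right) h = - \frac{485 x}{4} + h \left(h - x\right)$)
$o{\left(l,1 \cdot 7 \left(-7\right) \right)} + 227718 = \left(\left(1 \cdot 7 \left(-7\right)\right)^{2} - - \frac{174115}{4} - 1 \cdot 7 \left(-7\right) \left(-359\right)\right) + 227718 = \left(\left(7 \left(-7\right)\right)^{2} + \frac{174115}{4} - 7 \left(-7\right) \left(-359\right)\right) + 227718 = \left(\left(-49\right)^{2} + \frac{174115}{4} - \left(-49\right) \left(-359\right)\right) + 227718 = \left(2401 + \frac{174115}{4} - 17591\right) + 227718 = \frac{113355}{4} + 227718 = \frac{1024227}{4}$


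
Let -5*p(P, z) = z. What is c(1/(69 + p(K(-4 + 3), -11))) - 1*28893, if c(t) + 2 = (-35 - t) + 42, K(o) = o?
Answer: -10284133/356 ≈ -28888.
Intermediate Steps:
p(P, z) = -z/5
c(t) = 5 - t (c(t) = -2 + ((-35 - t) + 42) = -2 + (7 - t) = 5 - t)
c(1/(69 + p(K(-4 + 3), -11))) - 1*28893 = (5 - 1/(69 - ⅕*(-11))) - 1*28893 = (5 - 1/(69 + 11/5)) - 28893 = (5 - 1/356/5) - 28893 = (5 - 1*5/356) - 28893 = (5 - 5/356) - 28893 = 1775/356 - 28893 = -10284133/356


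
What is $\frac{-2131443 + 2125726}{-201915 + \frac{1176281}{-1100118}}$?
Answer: $\frac{6289374606}{222131502251} \approx 0.028314$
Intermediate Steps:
$\frac{-2131443 + 2125726}{-201915 + \frac{1176281}{-1100118}} = - \frac{5717}{-201915 + 1176281 \left(- \frac{1}{1100118}\right)} = - \frac{5717}{-201915 - \frac{1176281}{1100118}} = - \frac{5717}{- \frac{222131502251}{1100118}} = \left(-5717\right) \left(- \frac{1100118}{222131502251}\right) = \frac{6289374606}{222131502251}$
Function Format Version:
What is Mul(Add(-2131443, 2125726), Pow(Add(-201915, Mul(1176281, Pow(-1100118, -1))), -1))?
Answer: Rational(6289374606, 222131502251) ≈ 0.028314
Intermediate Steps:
Mul(Add(-2131443, 2125726), Pow(Add(-201915, Mul(1176281, Pow(-1100118, -1))), -1)) = Mul(-5717, Pow(Add(-201915, Mul(1176281, Rational(-1, 1100118))), -1)) = Mul(-5717, Pow(Add(-201915, Rational(-1176281, 1100118)), -1)) = Mul(-5717, Pow(Rational(-222131502251, 1100118), -1)) = Mul(-5717, Rational(-1100118, 222131502251)) = Rational(6289374606, 222131502251)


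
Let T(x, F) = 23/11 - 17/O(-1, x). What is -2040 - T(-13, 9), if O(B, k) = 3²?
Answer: -201980/99 ≈ -2040.2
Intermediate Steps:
O(B, k) = 9
T(x, F) = 20/99 (T(x, F) = 23/11 - 17/9 = 20/99)
-2040 - T(-13, 9) = -2040 - 1*20/99 = -2040 - 20/99 = -201980/99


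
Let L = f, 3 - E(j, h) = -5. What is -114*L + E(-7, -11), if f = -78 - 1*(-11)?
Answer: 7646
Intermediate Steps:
E(j, h) = 8 (E(j, h) = 3 - 1*(-5) = 3 + 5 = 8)
f = -67 (f = -78 + 11 = -67)
L = -67
-114*L + E(-7, -11) = -114*(-67) + 8 = 7638 + 8 = 7646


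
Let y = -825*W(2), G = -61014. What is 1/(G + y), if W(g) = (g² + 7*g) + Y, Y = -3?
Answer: -1/73389 ≈ -1.3626e-5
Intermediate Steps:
W(g) = -3 + g² + 7*g (W(g) = (g² + 7*g) - 3 = -3 + g² + 7*g)
y = -12375 (y = -825*(-3 + 2² + 7*2) = -825*(-3 + 4 + 14) = -825*15 = -12375)
1/(G + y) = 1/(-61014 - 12375) = 1/(-73389) = -1/73389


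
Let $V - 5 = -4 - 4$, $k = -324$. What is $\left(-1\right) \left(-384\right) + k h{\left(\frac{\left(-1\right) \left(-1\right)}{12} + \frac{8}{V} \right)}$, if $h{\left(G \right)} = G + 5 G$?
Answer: $5406$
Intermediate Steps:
$V = -3$ ($V = 5 - 8 = -3$)
$h{\left(G \right)} = 6 G$
$\left(-1\right) \left(-384\right) + k h{\left(\frac{\left(-1\right) \left(-1\right)}{12} + \frac{8}{V} \right)} = \left(-1\right) \left(-384\right) - 324 \cdot 6 \left(\frac{\left(-1\right) \left(-1\right)}{12} + \frac{8}{-3}\right) = 384 - 324 \cdot 6 \left(1 \cdot \frac{1}{12} + 8 \left(- \frac{1}{3}\right)\right) = 384 - 324 \cdot 6 \left(\frac{1}{12} - \frac{8}{3}\right) = 384 - 324 \cdot 6 \left(- \frac{31}{12}\right) = 384 - -5022 = 384 + 5022 = 5406$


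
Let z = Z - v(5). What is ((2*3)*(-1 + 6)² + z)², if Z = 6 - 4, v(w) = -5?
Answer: 24649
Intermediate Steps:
Z = 2
z = 7 (z = 2 - 1*(-5) = 2 + 5 = 7)
((2*3)*(-1 + 6)² + z)² = ((2*3)*(-1 + 6)² + 7)² = (6*5² + 7)² = (6*25 + 7)² = (150 + 7)² = 157² = 24649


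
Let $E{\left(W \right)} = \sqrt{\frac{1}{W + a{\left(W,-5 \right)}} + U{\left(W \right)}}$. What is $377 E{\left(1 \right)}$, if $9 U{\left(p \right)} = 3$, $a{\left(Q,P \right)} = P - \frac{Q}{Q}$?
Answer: $\frac{377 \sqrt{30}}{15} \approx 137.66$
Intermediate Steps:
$a{\left(Q,P \right)} = -1 + P$ ($a{\left(Q,P \right)} = P - 1 = -1 + P$)
$U{\left(p \right)} = \frac{1}{3}$ ($U{\left(p \right)} = \frac{1}{9} \cdot 3 = \frac{1}{3}$)
$E{\left(W \right)} = \sqrt{\frac{1}{3} + \frac{1}{-6 + W}}$ ($E{\left(W \right)} = \sqrt{\frac{1}{W - 6} + \frac{1}{3}} = \sqrt{\frac{1}{-6 + W} + \frac{1}{3}} = \sqrt{\frac{1}{3} + \frac{1}{-6 + W}}$)
$377 E{\left(1 \right)} = 377 \frac{\sqrt{3} \sqrt{\frac{-3 + 1}{-6 + 1}}}{3} = 377 \frac{\sqrt{3} \sqrt{\frac{1}{-5} \left(-2\right)}}{3} = 377 \frac{\sqrt{3} \sqrt{\left(- \frac{1}{5}\right) \left(-2\right)}}{3} = 377 \frac{\sqrt{3} \sqrt{\frac{2}{5}}}{3} = 377 \frac{\sqrt{3} \frac{\sqrt{10}}{5}}{3} = 377 \frac{\sqrt{30}}{15} = \frac{377 \sqrt{30}}{15}$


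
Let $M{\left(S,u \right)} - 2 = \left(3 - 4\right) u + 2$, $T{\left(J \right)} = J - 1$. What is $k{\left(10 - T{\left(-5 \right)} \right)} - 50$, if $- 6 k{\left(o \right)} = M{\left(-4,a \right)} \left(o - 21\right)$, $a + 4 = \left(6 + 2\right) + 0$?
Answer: $-50$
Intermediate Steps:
$T{\left(J \right)} = -1 + J$
$a = 4$ ($a = -4 + \left(\left(6 + 2\right) + 0\right) = -4 + \left(8 + 0\right) = -4 + 8 = 4$)
$M{\left(S,u \right)} = 4 - u$ ($M{\left(S,u \right)} = 2 + \left(\left(3 - 4\right) u + 2\right) = 2 - \left(-2 + u\right) = 4 - u$)
$k{\left(o \right)} = 0$ ($k{\left(o \right)} = - \frac{\left(4 - 4\right) \left(o - 21\right)}{6} = - \frac{\left(4 - 4\right) \left(-21 + o\right)}{6} = - \frac{0 \left(-21 + o\right)}{6} = \left(- \frac{1}{6}\right) 0 = 0$)
$k{\left(10 - T{\left(-5 \right)} \right)} - 50 = 0 - 50 = -50$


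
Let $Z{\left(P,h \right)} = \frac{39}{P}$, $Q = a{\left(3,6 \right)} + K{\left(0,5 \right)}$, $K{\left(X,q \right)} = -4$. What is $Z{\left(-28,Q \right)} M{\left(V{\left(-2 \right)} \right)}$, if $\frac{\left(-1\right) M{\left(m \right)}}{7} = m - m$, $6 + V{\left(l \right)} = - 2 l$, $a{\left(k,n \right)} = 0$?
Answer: $0$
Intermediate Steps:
$Q = -4$ ($Q = 0 - 4 = -4$)
$V{\left(l \right)} = -6 - 2 l$
$M{\left(m \right)} = 0$ ($M{\left(m \right)} = - 7 \left(m - m\right) = \left(-7\right) 0 = 0$)
$Z{\left(-28,Q \right)} M{\left(V{\left(-2 \right)} \right)} = \frac{39}{-28} \cdot 0 = 39 \left(- \frac{1}{28}\right) 0 = \left(- \frac{39}{28}\right) 0 = 0$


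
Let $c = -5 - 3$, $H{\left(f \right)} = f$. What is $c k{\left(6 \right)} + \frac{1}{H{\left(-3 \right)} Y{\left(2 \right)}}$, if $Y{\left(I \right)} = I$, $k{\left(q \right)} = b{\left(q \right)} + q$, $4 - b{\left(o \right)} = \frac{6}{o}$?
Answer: $- \frac{433}{6} \approx -72.167$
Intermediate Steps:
$b{\left(o \right)} = 4 - \frac{6}{o}$
$k{\left(q \right)} = 4 + q - \frac{6}{q}$ ($k{\left(q \right)} = \left(4 - \frac{6}{q}\right) + q = 4 + q - \frac{6}{q}$)
$c = -8$ ($c = -5 - 3 = -8$)
$c k{\left(6 \right)} + \frac{1}{H{\left(-3 \right)} Y{\left(2 \right)}} = - 8 \left(4 + 6 - \frac{6}{6}\right) + \frac{1}{\left(-3\right) 2} = - 8 \left(4 + 6 - 1\right) + \frac{1}{-6} = - 8 \left(4 + 6 - 1\right) - \frac{1}{6} = \left(-8\right) 9 - \frac{1}{6} = -72 - \frac{1}{6} = - \frac{433}{6}$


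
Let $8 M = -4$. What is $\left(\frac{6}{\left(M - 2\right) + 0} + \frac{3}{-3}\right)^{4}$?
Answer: $\frac{83521}{625} \approx 133.63$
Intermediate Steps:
$M = - \frac{1}{2}$ ($M = \frac{1}{8} \left(-4\right) = - \frac{1}{2} \approx -0.5$)
$\left(\frac{6}{\left(M - 2\right) + 0} + \frac{3}{-3}\right)^{4} = \left(\frac{6}{\left(- \frac{1}{2} - 2\right) + 0} + \frac{3}{-3}\right)^{4} = \left(\frac{6}{- \frac{5}{2} + 0} + 3 \left(- \frac{1}{3}\right)\right)^{4} = \left(\frac{6}{- \frac{5}{2}} - 1\right)^{4} = \left(6 \left(- \frac{2}{5}\right) - 1\right)^{4} = \left(- \frac{12}{5} - 1\right)^{4} = \left(- \frac{17}{5}\right)^{4} = \frac{83521}{625}$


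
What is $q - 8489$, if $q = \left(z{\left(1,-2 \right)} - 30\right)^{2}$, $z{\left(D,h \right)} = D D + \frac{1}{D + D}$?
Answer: $- \frac{30707}{4} \approx -7676.8$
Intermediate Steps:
$z{\left(D,h \right)} = D^{2} + \frac{1}{2 D}$
$q = \frac{3249}{4}$ ($q = \left(\frac{\frac{1}{2} + 1^{3}}{1} - 30\right)^{2} = \left(1 \left(\frac{1}{2} + 1\right) - 30\right)^{2} = \left(1 \cdot \frac{3}{2} - 30\right)^{2} = \left(\frac{3}{2} - 30\right)^{2} = \left(- \frac{57}{2}\right)^{2} = \frac{3249}{4} \approx 812.25$)
$q - 8489 = \frac{3249}{4} - 8489 = - \frac{30707}{4}$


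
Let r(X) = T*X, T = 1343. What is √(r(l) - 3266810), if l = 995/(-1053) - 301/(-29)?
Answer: 2*I*√9365779082803/3393 ≈ 1803.9*I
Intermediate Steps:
l = 288098/30537 (l = 995*(-1/1053) - 301*(-1/29) = -995/1053 + 301/29 = 288098/30537 ≈ 9.4344)
r(X) = 1343*X
√(r(l) - 3266810) = √(1343*(288098/30537) - 3266810) = √(386915614/30537 - 3266810) = √(-99371661356/30537) = 2*I*√9365779082803/3393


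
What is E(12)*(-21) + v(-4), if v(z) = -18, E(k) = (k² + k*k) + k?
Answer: -6318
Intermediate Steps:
E(k) = k + 2*k² (E(k) = (k² + k²) + k = 2*k² + k = k + 2*k²)
E(12)*(-21) + v(-4) = (12*(1 + 2*12))*(-21) - 18 = (12*(1 + 24))*(-21) - 18 = (12*25)*(-21) - 18 = 300*(-21) - 18 = -6300 - 18 = -6318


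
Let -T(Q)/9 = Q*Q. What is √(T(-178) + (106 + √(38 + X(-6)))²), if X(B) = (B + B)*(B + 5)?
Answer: √(-273870 + 1060*√2) ≈ 521.89*I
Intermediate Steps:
X(B) = 2*B*(5 + B) (X(B) = (2*B)*(5 + B) = 2*B*(5 + B))
T(Q) = -9*Q² (T(Q) = -9*Q*Q = -9*Q²)
√(T(-178) + (106 + √(38 + X(-6)))²) = √(-9*(-178)² + (106 + √(38 + 2*(-6)*(5 - 6)))²) = √(-9*31684 + (106 + √(38 + 2*(-6)*(-1)))²) = √(-285156 + (106 + √(38 + 12))²) = √(-285156 + (106 + √50)²) = √(-285156 + (106 + 5*√2)²)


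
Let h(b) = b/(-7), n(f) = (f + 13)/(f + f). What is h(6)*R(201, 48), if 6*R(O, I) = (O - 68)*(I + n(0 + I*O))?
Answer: -17781511/19296 ≈ -921.51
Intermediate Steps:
n(f) = (13 + f)/(2*f) (n(f) = (13 + f)/((2*f)) = (13 + f)*(1/(2*f)) = (13 + f)/(2*f))
R(O, I) = (-68 + O)*(I + (13 + I*O)/(2*I*O))/6 (R(O, I) = ((O - 68)*(I + (13 + (0 + I*O))/(2*(0 + I*O))))/6 = ((-68 + O)*(I + (13 + I*O)/(2*((I*O)))))/6 = ((-68 + O)*(I + (1/(I*O))*(13 + I*O)/2))/6 = ((-68 + O)*(I + (13 + I*O)/(2*I*O)))/6 = (-68 + O)*(I + (13 + I*O)/(2*I*O))/6)
h(b) = -b/7 (h(b) = b*(-⅐) = -b/7)
h(6)*R(201, 48) = (-⅐*6)*((1/12)*(-884 + 201*(13 + 48*201) - 68*48*201 + 2*201*48²*(-68 + 201))/(48*201)) = -(-884 + 201*(13 + 9648) - 656064 + 2*201*2304*133)/(14*48*201) = -(-884 + 201*9661 - 656064 + 123185664)/(14*48*201) = -(-884 + 1941861 - 656064 + 123185664)/(14*48*201) = -124470577/(14*48*201) = -6/7*124470577/115776 = -17781511/19296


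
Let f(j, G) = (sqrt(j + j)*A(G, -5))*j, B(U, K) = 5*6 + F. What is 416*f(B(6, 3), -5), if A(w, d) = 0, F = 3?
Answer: 0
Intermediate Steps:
B(U, K) = 33 (B(U, K) = 5*6 + 3 = 30 + 3 = 33)
f(j, G) = 0 (f(j, G) = (sqrt(j + j)*0)*j = (sqrt(2*j)*0)*j = ((sqrt(2)*sqrt(j))*0)*j = 0*j = 0)
416*f(B(6, 3), -5) = 416*0 = 0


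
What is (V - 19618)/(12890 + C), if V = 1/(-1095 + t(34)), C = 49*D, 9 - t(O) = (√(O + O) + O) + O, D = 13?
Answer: -13062135809/9006601248 + √17/9006601248 ≈ -1.4503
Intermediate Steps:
t(O) = 9 - 2*O - √2*√O (t(O) = 9 - ((√(O + O) + O) + O) = 9 - ((√(2*O) + O) + O) = 9 - ((√2*√O + O) + O) = 9 - ((O + √2*√O) + O) = 9 - (2*O + √2*√O) = 9 + (-2*O - √2*√O) = 9 - 2*O - √2*√O)
C = 637 (C = 49*13 = 637)
V = 1/(-1154 - 2*√17) (V = 1/(-1095 + (9 - 2*34 - √2*√34)) = 1/(-1095 + (9 - 68 - 2*√17)) = 1/(-1095 + (-59 - 2*√17)) = 1/(-1154 - 2*√17) ≈ -0.00086040)
(V - 19618)/(12890 + C) = ((-577/665824 + √17/665824) - 19618)/(12890 + 637) = (-13062135809/665824 + √17/665824)/13527 = (-13062135809/665824 + √17/665824)*(1/13527) = -13062135809/9006601248 + √17/9006601248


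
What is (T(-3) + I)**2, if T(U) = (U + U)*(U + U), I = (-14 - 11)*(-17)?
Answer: 212521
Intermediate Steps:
I = 425 (I = -25*(-17) = 425)
T(U) = 4*U**2 (T(U) = (2*U)*(2*U) = 4*U**2)
(T(-3) + I)**2 = (4*(-3)**2 + 425)**2 = (4*9 + 425)**2 = (36 + 425)**2 = 461**2 = 212521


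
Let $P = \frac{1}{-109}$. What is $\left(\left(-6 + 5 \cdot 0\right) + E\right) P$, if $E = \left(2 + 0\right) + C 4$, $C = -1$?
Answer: $\frac{8}{109} \approx 0.073395$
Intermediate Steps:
$P = - \frac{1}{109} \approx -0.0091743$
$E = -2$ ($E = \left(2 + 0\right) - 4 = 2 - 4 = -2$)
$\left(\left(-6 + 5 \cdot 0\right) + E\right) P = \left(\left(-6 + 5 \cdot 0\right) - 2\right) \left(- \frac{1}{109}\right) = \left(\left(-6 + 0\right) - 2\right) \left(- \frac{1}{109}\right) = \left(-6 - 2\right) \left(- \frac{1}{109}\right) = \left(-8\right) \left(- \frac{1}{109}\right) = \frac{8}{109}$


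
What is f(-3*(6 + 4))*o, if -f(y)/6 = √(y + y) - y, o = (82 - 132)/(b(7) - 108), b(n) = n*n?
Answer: -9000/59 - 600*I*√15/59 ≈ -152.54 - 39.386*I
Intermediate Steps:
b(n) = n²
o = 50/59 (o = (82 - 132)/(7² - 108) = -50/(49 - 108) = -50/(-59) = -50*(-1/59) = 50/59 ≈ 0.84746)
f(y) = 6*y - 6*√2*√y (f(y) = -6*(√(y + y) - y) = -6*(√(2*y) - y) = -6*(√2*√y - y) = -6*(-y + √2*√y) = 6*y - 6*√2*√y)
f(-3*(6 + 4))*o = (6*(-3*(6 + 4)) - 6*√2*√(-3*(6 + 4)))*(50/59) = (6*(-3*10) - 6*√2*√(-3*10))*(50/59) = (6*(-30) - 6*√2*√(-30))*(50/59) = (-180 - 6*√2*I*√30)*(50/59) = (-180 - 12*I*√15)*(50/59) = -9000/59 - 600*I*√15/59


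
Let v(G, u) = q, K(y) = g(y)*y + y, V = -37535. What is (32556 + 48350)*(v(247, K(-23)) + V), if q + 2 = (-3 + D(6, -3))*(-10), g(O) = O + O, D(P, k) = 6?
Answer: -3039395702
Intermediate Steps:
g(O) = 2*O
q = -32 (q = -2 + (-3 + 6)*(-10) = -2 + 3*(-10) = -2 - 30 = -32)
K(y) = y + 2*y² (K(y) = (2*y)*y + y = 2*y² + y = y + 2*y²)
v(G, u) = -32
(32556 + 48350)*(v(247, K(-23)) + V) = (32556 + 48350)*(-32 - 37535) = 80906*(-37567) = -3039395702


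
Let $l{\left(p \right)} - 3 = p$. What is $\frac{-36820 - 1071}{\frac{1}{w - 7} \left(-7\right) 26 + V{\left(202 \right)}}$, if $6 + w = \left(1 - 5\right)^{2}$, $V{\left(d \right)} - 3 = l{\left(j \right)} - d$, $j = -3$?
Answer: $\frac{113673}{779} \approx 145.92$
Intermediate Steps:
$l{\left(p \right)} = 3 + p$
$V{\left(d \right)} = 3 - d$ ($V{\left(d \right)} = 3 + \left(\left(3 - 3\right) - d\right) = 3 + \left(0 - d\right) = 3 - d$)
$w = 10$ ($w = -6 + \left(1 - 5\right)^{2} = -6 + \left(-4\right)^{2} = -6 + 16 = 10$)
$\frac{-36820 - 1071}{\frac{1}{w - 7} \left(-7\right) 26 + V{\left(202 \right)}} = \frac{-36820 - 1071}{\frac{1}{10 - 7} \left(-7\right) 26 + \left(3 - 202\right)} = - \frac{37891}{\frac{1}{3} \left(-7\right) 26 + \left(3 - 202\right)} = - \frac{37891}{\frac{1}{3} \left(-7\right) 26 - 199} = - \frac{37891}{\left(- \frac{7}{3}\right) 26 - 199} = - \frac{37891}{- \frac{182}{3} - 199} = - \frac{37891}{- \frac{779}{3}} = \left(-37891\right) \left(- \frac{3}{779}\right) = \frac{113673}{779}$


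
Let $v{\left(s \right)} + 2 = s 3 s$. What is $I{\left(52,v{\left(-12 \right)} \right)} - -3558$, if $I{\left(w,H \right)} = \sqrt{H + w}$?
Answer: $3558 + \sqrt{482} \approx 3580.0$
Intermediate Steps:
$v{\left(s \right)} = -2 + 3 s^{2}$ ($v{\left(s \right)} = -2 + s 3 s = -2 + 3 s s = -2 + 3 s^{2}$)
$I{\left(52,v{\left(-12 \right)} \right)} - -3558 = \sqrt{\left(-2 + 3 \left(-12\right)^{2}\right) + 52} - -3558 = \sqrt{\left(-2 + 3 \cdot 144\right) + 52} + 3558 = \sqrt{\left(-2 + 432\right) + 52} + 3558 = \sqrt{430 + 52} + 3558 = \sqrt{482} + 3558 = 3558 + \sqrt{482}$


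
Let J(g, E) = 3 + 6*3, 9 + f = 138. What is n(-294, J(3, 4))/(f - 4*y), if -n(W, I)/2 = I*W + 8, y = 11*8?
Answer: -12332/223 ≈ -55.300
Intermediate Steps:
f = 129 (f = -9 + 138 = 129)
J(g, E) = 21 (J(g, E) = 3 + 18 = 21)
y = 88
n(W, I) = -16 - 2*I*W (n(W, I) = -2*(I*W + 8) = -2*(8 + I*W) = -16 - 2*I*W)
n(-294, J(3, 4))/(f - 4*y) = (-16 - 2*21*(-294))/(129 - 4*88) = (-16 + 12348)/(129 - 352) = 12332/(-223) = 12332*(-1/223) = -12332/223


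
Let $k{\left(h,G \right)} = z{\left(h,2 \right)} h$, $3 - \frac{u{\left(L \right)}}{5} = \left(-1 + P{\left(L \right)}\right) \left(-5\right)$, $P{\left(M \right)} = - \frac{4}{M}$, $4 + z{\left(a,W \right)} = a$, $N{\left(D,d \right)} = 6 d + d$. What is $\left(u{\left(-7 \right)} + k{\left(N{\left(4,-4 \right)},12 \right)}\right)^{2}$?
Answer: $\frac{39715204}{49} \approx 8.1051 \cdot 10^{5}$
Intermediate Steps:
$N{\left(D,d \right)} = 7 d$
$z{\left(a,W \right)} = -4 + a$
$u{\left(L \right)} = -10 - \frac{100}{L}$ ($u{\left(L \right)} = 15 - 5 \left(-1 - \frac{4}{L}\right) \left(-5\right) = 15 - 5 \left(5 + \frac{20}{L}\right) = 15 - \left(25 + \frac{100}{L}\right) = -10 - \frac{100}{L}$)
$k{\left(h,G \right)} = h \left(-4 + h\right)$ ($k{\left(h,G \right)} = \left(-4 + h\right) h = h \left(-4 + h\right)$)
$\left(u{\left(-7 \right)} + k{\left(N{\left(4,-4 \right)},12 \right)}\right)^{2} = \left(\left(-10 - \frac{100}{-7}\right) + 7 \left(-4\right) \left(-4 + 7 \left(-4\right)\right)\right)^{2} = \left(\left(-10 - - \frac{100}{7}\right) - 28 \left(-4 - 28\right)\right)^{2} = \left(\left(-10 + \frac{100}{7}\right) - -896\right)^{2} = \left(\frac{30}{7} + 896\right)^{2} = \left(\frac{6302}{7}\right)^{2} = \frac{39715204}{49}$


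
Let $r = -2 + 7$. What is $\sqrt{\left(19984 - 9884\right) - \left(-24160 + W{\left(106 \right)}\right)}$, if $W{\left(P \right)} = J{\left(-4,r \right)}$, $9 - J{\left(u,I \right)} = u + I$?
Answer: $2 \sqrt{8563} \approx 185.07$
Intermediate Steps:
$r = 5$
$J{\left(u,I \right)} = 9 - I - u$ ($J{\left(u,I \right)} = 9 - \left(u + I\right) = 9 - \left(I + u\right) = 9 - I - u$)
$W{\left(P \right)} = 8$ ($W{\left(P \right)} = 9 - 5 - -4 = 9 - 5 + 4 = 8$)
$\sqrt{\left(19984 - 9884\right) - \left(-24160 + W{\left(106 \right)}\right)} = \sqrt{\left(19984 - 9884\right) + \left(24160 - 8\right)} = \sqrt{10100 + \left(24160 - 8\right)} = \sqrt{10100 + 24152} = \sqrt{34252} = 2 \sqrt{8563}$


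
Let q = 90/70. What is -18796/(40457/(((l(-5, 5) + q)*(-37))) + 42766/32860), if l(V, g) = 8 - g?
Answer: 8569707270/115730611 ≈ 74.049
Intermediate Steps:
q = 9/7 (q = 90*(1/70) = 9/7 ≈ 1.2857)
-18796/(40457/(((l(-5, 5) + q)*(-37))) + 42766/32860) = -18796/(40457/((((8 - 1*5) + 9/7)*(-37))) + 42766/32860) = -18796/(40457/((((8 - 5) + 9/7)*(-37))) + 42766*(1/32860)) = -18796/(40457/(((3 + 9/7)*(-37))) + 21383/16430) = -18796/(40457/(((30/7)*(-37))) + 21383/16430) = -18796/(40457/(-1110/7) + 21383/16430) = -18796/(40457*(-7/1110) + 21383/16430) = -18796/(-283199/1110 + 21383/16430) = -18796/(-231461222/911865) = -18796*(-911865/231461222) = 8569707270/115730611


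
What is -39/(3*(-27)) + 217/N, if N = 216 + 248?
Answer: 11891/12528 ≈ 0.94915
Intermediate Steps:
N = 464
-39/(3*(-27)) + 217/N = -39/(3*(-27)) + 217/464 = -39/(-81) + 217*(1/464) = -39*(-1/81) + 217/464 = 13/27 + 217/464 = 11891/12528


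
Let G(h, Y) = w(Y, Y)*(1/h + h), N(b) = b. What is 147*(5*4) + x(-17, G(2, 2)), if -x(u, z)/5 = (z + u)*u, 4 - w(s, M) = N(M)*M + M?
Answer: 1070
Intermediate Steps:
w(s, M) = 4 - M - M**2 (w(s, M) = 4 - (M*M + M) = 4 - (M**2 + M) = 4 - (M + M**2) = 4 + (-M - M**2) = 4 - M - M**2)
G(h, Y) = (h + 1/h)*(4 - Y - Y**2) (G(h, Y) = (4 - Y - Y**2)*(1/h + h) = (4 - Y - Y**2)*(h + 1/h) = (h + 1/h)*(4 - Y - Y**2))
x(u, z) = -5*u*(u + z) (x(u, z) = -5*(z + u)*u = -5*(u + z)*u = -5*u*(u + z))
147*(5*4) + x(-17, G(2, 2)) = 147*(5*4) - 5*(-17)*(-17 - 1*(1 + 2**2)*(-4 + 2 + 2**2)/2) = 147*20 - 5*(-17)*(-17 - 1*1/2*(1 + 4)*(-4 + 2 + 4)) = 2940 - 5*(-17)*(-17 - 1*1/2*5*2) = 2940 - 5*(-17)*(-17 - 5) = 2940 - 5*(-17)*(-22) = 2940 - 1870 = 1070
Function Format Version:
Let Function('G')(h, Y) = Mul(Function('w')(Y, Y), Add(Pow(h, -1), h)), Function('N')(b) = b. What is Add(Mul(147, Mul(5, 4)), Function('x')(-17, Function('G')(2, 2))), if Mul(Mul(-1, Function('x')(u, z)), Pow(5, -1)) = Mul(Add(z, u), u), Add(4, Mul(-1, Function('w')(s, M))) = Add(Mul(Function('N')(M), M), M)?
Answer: 1070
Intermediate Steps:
Function('w')(s, M) = Add(4, Mul(-1, M), Mul(-1, Pow(M, 2))) (Function('w')(s, M) = Add(4, Mul(-1, Add(Mul(M, M), M))) = Add(4, Mul(-1, Add(Pow(M, 2), M))) = Add(4, Mul(-1, Add(M, Pow(M, 2)))) = Add(4, Add(Mul(-1, M), Mul(-1, Pow(M, 2)))) = Add(4, Mul(-1, M), Mul(-1, Pow(M, 2))))
Function('G')(h, Y) = Mul(Add(h, Pow(h, -1)), Add(4, Mul(-1, Y), Mul(-1, Pow(Y, 2)))) (Function('G')(h, Y) = Mul(Add(4, Mul(-1, Y), Mul(-1, Pow(Y, 2))), Add(Pow(h, -1), h)) = Mul(Add(4, Mul(-1, Y), Mul(-1, Pow(Y, 2))), Add(h, Pow(h, -1))) = Mul(Add(h, Pow(h, -1)), Add(4, Mul(-1, Y), Mul(-1, Pow(Y, 2)))))
Function('x')(u, z) = Mul(-5, u, Add(u, z)) (Function('x')(u, z) = Mul(-5, Mul(Add(z, u), u)) = Mul(-5, Mul(Add(u, z), u)) = Mul(-5, Mul(u, Add(u, z))) = Mul(-5, u, Add(u, z)))
Add(Mul(147, Mul(5, 4)), Function('x')(-17, Function('G')(2, 2))) = Add(Mul(147, Mul(5, 4)), Mul(-5, -17, Add(-17, Mul(-1, Pow(2, -1), Add(1, Pow(2, 2)), Add(-4, 2, Pow(2, 2)))))) = Add(Mul(147, 20), Mul(-5, -17, Add(-17, Mul(-1, Rational(1, 2), Add(1, 4), Add(-4, 2, 4))))) = Add(2940, Mul(-5, -17, Add(-17, Mul(-1, Rational(1, 2), 5, 2)))) = Add(2940, Mul(-5, -17, Add(-17, -5))) = Add(2940, Mul(-5, -17, -22)) = Add(2940, -1870) = 1070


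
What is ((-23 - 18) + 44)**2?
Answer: 9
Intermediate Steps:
((-23 - 18) + 44)**2 = (-41 + 44)**2 = 3**2 = 9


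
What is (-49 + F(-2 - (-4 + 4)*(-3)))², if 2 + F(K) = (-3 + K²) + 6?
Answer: 1936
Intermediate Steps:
F(K) = 1 + K² (F(K) = -2 + ((-3 + K²) + 6) = -2 + (3 + K²) = 1 + K²)
(-49 + F(-2 - (-4 + 4)*(-3)))² = (-49 + (1 + (-2 - (-4 + 4)*(-3))²))² = (-49 + (1 + (-2 - 0*(-3))²))² = (-49 + (1 + (-2 - 1*0)²))² = (-49 + (1 + (-2 + 0)²))² = (-49 + (1 + (-2)²))² = (-49 + (1 + 4))² = (-49 + 5)² = (-44)² = 1936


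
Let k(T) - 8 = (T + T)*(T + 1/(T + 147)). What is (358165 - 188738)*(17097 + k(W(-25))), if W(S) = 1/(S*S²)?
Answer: 812555300232681144658698/280380126953125 ≈ 2.8980e+9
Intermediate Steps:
W(S) = S⁻³ (W(S) = 1/(S³) = S⁻³)
k(T) = 8 + 2*T*(T + 1/(147 + T)) (k(T) = 8 + (T + T)*(T + 1/(T + 147)) = 8 + (2*T)*(T + 1/(147 + T)) = 8 + 2*T*(T + 1/(147 + T)))
(358165 - 188738)*(17097 + k(W(-25))) = (358165 - 188738)*(17097 + 2*(588 + ((-25)⁻³)³ + 5/(-25)³ + 147*((-25)⁻³)²)/(147 + (-25)⁻³)) = 169427*(17097 + 2*(588 + (-1/15625)³ + 5*(-1/15625) + 147*(-1/15625)²)/(147 - 1/15625)) = 169427*(17097 + 2*(588 - 1/3814697265625 - 1/3125 + 147*(1/244140625))/(2296874/15625)) = 169427*(17097 + 2*(15625/2296874)*(588 - 1/3814697265625 - 1/3125 + 147/244140625)) = 169427*(17097 + 2*(15625/2296874)*(2243040773781249/3814697265625)) = 169427*(17097 + 2243040773781249/280380126953125) = 169427*(4795902071291359374/280380126953125) = 812555300232681144658698/280380126953125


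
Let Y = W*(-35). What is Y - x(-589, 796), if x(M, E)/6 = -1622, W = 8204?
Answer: -277408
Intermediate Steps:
x(M, E) = -9732 (x(M, E) = 6*(-1622) = -9732)
Y = -287140 (Y = 8204*(-35) = -287140)
Y - x(-589, 796) = -287140 - 1*(-9732) = -287140 + 9732 = -277408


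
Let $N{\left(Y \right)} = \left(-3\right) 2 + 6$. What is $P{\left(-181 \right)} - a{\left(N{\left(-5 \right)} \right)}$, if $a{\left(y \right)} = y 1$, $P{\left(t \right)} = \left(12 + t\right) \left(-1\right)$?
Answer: $169$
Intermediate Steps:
$N{\left(Y \right)} = 0$ ($N{\left(Y \right)} = -6 + 6 = 0$)
$P{\left(t \right)} = -12 - t$
$a{\left(y \right)} = y$
$P{\left(-181 \right)} - a{\left(N{\left(-5 \right)} \right)} = \left(-12 - -181\right) - 0 = \left(-12 + 181\right) + 0 = 169 + 0 = 169$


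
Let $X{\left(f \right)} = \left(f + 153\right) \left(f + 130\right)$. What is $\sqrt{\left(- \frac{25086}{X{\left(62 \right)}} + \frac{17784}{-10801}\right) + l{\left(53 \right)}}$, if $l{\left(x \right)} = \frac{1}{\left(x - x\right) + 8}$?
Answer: $\frac{3 i \sqrt{81651164749070}}{18577720} \approx 1.4592 i$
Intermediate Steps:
$X{\left(f \right)} = \left(130 + f\right) \left(153 + f\right)$ ($X{\left(f \right)} = \left(153 + f\right) \left(130 + f\right) = \left(130 + f\right) \left(153 + f\right)$)
$l{\left(x \right)} = \frac{1}{8}$ ($l{\left(x \right)} = \frac{1}{0 + 8} = \frac{1}{8}$)
$\sqrt{\left(- \frac{25086}{X{\left(62 \right)}} + \frac{17784}{-10801}\right) + l{\left(53 \right)}} = \sqrt{\left(- \frac{25086}{19890 + 62^{2} + 283 \cdot 62} + \frac{17784}{-10801}\right) + \frac{1}{8}} = \sqrt{\left(- \frac{25086}{19890 + 3844 + 17546} + 17784 \left(- \frac{1}{10801}\right)\right) + \frac{1}{8}} = \sqrt{\left(- \frac{25086}{41280} - \frac{17784}{10801}\right) + \frac{1}{8}} = \sqrt{\left(\left(-25086\right) \frac{1}{41280} - \frac{17784}{10801}\right) + \frac{1}{8}} = \sqrt{\left(- \frac{4181}{6880} - \frac{17784}{10801}\right) + \frac{1}{8}} = \sqrt{- \frac{167512901}{74310880} + \frac{1}{8}} = \sqrt{- \frac{158224041}{74310880}} = \frac{3 i \sqrt{81651164749070}}{18577720}$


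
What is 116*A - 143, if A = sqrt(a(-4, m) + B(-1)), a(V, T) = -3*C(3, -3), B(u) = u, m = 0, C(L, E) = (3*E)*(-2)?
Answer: -143 + 116*I*sqrt(55) ≈ -143.0 + 860.28*I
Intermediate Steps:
C(L, E) = -6*E
a(V, T) = -54 (a(V, T) = -(-18)*(-3) = -3*18 = -54)
A = I*sqrt(55) (A = sqrt(-54 - 1) = sqrt(-55) = I*sqrt(55) ≈ 7.4162*I)
116*A - 143 = 116*(I*sqrt(55)) - 143 = 116*I*sqrt(55) - 143 = -143 + 116*I*sqrt(55)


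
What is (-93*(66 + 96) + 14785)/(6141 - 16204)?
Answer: 281/10063 ≈ 0.027924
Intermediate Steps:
(-93*(66 + 96) + 14785)/(6141 - 16204) = (-93*162 + 14785)/(-10063) = (-15066 + 14785)*(-1/10063) = -281*(-1/10063) = 281/10063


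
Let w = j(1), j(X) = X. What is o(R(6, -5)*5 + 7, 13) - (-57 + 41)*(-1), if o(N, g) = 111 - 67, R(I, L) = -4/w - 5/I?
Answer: 28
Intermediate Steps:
w = 1
R(I, L) = -4 - 5/I (R(I, L) = -4/1 - 5/I = -4*1 - 5/I = -4 - 5/I)
o(N, g) = 44
o(R(6, -5)*5 + 7, 13) - (-57 + 41)*(-1) = 44 - (-57 + 41)*(-1) = 44 - (-16)*(-1) = 44 - 1*16 = 44 - 16 = 28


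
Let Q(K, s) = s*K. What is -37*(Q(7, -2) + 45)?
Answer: -1147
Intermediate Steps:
Q(K, s) = K*s
-37*(Q(7, -2) + 45) = -37*(7*(-2) + 45) = -37*(-14 + 45) = -37*31 = -1147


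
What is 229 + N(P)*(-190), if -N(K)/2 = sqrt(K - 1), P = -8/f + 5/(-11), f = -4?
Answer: 229 + 380*sqrt(66)/11 ≈ 509.65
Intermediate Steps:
P = 17/11 (P = -8/(-4) + 5/(-11) = -8*(-1/4) + 5*(-1/11) = 2 - 5/11 = 17/11 ≈ 1.5455)
N(K) = -2*sqrt(-1 + K) (N(K) = -2*sqrt(K - 1) = -2*sqrt(-1 + K))
229 + N(P)*(-190) = 229 - 2*sqrt(-1 + 17/11)*(-190) = 229 - 2*sqrt(66)/11*(-190) = 229 + 380*sqrt(66)/11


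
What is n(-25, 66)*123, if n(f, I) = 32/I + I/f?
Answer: -72898/275 ≈ -265.08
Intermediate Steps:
n(-25, 66)*123 = (32/66 + 66/(-25))*123 = (32*(1/66) + 66*(-1/25))*123 = (16/33 - 66/25)*123 = -1778/825*123 = -72898/275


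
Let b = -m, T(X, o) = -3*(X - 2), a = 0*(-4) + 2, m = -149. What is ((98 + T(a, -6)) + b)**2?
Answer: 61009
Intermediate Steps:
a = 2 (a = 0 + 2 = 2)
T(X, o) = 6 - 3*X (T(X, o) = -3*(-2 + X) = 6 - 3*X)
b = 149 (b = -1*(-149) = 149)
((98 + T(a, -6)) + b)**2 = ((98 + (6 - 3*2)) + 149)**2 = ((98 + (6 - 6)) + 149)**2 = ((98 + 0) + 149)**2 = (98 + 149)**2 = 247**2 = 61009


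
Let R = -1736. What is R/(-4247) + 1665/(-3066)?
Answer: -18803/140014 ≈ -0.13429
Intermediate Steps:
R/(-4247) + 1665/(-3066) = -1736/(-4247) + 1665/(-3066) = -1736*(-1/4247) + 1665*(-1/3066) = 56/137 - 555/1022 = -18803/140014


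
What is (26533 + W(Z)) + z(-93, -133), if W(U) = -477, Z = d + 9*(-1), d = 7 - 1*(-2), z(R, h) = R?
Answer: 25963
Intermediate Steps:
d = 9 (d = 7 + 2 = 9)
Z = 0 (Z = 9 + 9*(-1) = 9 - 9 = 0)
(26533 + W(Z)) + z(-93, -133) = (26533 - 477) - 93 = 26056 - 93 = 25963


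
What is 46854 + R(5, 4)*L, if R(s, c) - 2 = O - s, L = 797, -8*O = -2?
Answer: 178649/4 ≈ 44662.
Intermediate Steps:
O = 1/4 (O = -1/8*(-2) = 1/4 ≈ 0.25000)
R(s, c) = 9/4 - s (R(s, c) = 2 + (1/4 - s) = 9/4 - s)
46854 + R(5, 4)*L = 46854 + (9/4 - 1*5)*797 = 46854 + (9/4 - 5)*797 = 46854 - 11/4*797 = 46854 - 8767/4 = 178649/4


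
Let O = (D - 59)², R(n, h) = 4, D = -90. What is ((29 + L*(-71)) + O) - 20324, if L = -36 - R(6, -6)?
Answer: 4746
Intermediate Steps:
L = -40 (L = -36 - 1*4 = -36 - 4 = -40)
O = 22201 (O = (-90 - 59)² = (-149)² = 22201)
((29 + L*(-71)) + O) - 20324 = ((29 - 40*(-71)) + 22201) - 20324 = ((29 + 2840) + 22201) - 20324 = (2869 + 22201) - 20324 = 25070 - 20324 = 4746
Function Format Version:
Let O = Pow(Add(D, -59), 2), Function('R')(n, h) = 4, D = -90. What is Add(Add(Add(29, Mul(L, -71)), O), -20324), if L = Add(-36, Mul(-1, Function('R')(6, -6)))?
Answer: 4746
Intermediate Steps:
L = -40 (L = Add(-36, Mul(-1, 4)) = Add(-36, -4) = -40)
O = 22201 (O = Pow(Add(-90, -59), 2) = Pow(-149, 2) = 22201)
Add(Add(Add(29, Mul(L, -71)), O), -20324) = Add(Add(Add(29, Mul(-40, -71)), 22201), -20324) = Add(Add(Add(29, 2840), 22201), -20324) = Add(Add(2869, 22201), -20324) = Add(25070, -20324) = 4746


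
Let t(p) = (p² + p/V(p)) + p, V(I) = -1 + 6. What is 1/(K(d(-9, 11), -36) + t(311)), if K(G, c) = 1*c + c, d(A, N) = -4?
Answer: 5/485111 ≈ 1.0307e-5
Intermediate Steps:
V(I) = 5
K(G, c) = 2*c (K(G, c) = c + c = 2*c)
t(p) = p² + 6*p/5 (t(p) = (p² + p/5) + p = p² + 6*p/5)
1/(K(d(-9, 11), -36) + t(311)) = 1/(2*(-36) + (⅕)*311*(6 + 5*311)) = 1/(-72 + (⅕)*311*(6 + 1555)) = 1/(-72 + (⅕)*311*1561) = 1/(-72 + 485471/5) = 1/(485111/5) = 5/485111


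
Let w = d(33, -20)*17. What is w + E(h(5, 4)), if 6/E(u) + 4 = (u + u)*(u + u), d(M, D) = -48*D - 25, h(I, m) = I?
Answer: 254321/16 ≈ 15895.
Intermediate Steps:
d(M, D) = -25 - 48*D
E(u) = 6/(-4 + 4*u²) (E(u) = 6/(-4 + (u + u)*(u + u)) = 6/(-4 + (2*u)*(2*u)) = 6/(-4 + 4*u²))
w = 15895 (w = (-25 - 48*(-20))*17 = (-25 + 960)*17 = 935*17 = 15895)
w + E(h(5, 4)) = 15895 + 3/(2*(-1 + 5²)) = 15895 + 3/(2*(-1 + 25)) = 15895 + (3/2)/24 = 15895 + (3/2)*(1/24) = 15895 + 1/16 = 254321/16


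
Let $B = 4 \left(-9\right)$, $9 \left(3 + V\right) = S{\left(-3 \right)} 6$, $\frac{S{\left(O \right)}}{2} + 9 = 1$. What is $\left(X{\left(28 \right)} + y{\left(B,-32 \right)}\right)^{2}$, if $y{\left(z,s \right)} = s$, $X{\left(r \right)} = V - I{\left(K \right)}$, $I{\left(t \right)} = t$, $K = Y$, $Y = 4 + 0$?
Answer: $\frac{22201}{9} \approx 2466.8$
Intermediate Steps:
$Y = 4$
$S{\left(O \right)} = -16$ ($S{\left(O \right)} = -18 + 2 \cdot 1 = -18 + 2 = -16$)
$K = 4$
$V = - \frac{41}{3}$ ($V = -3 + \frac{\left(-16\right) 6}{9} = -3 + \frac{1}{9} \left(-96\right) = -3 - \frac{32}{3} = - \frac{41}{3} \approx -13.667$)
$B = -36$
$X{\left(r \right)} = - \frac{53}{3}$ ($X{\left(r \right)} = - \frac{41}{3} - 4 = - \frac{53}{3}$)
$\left(X{\left(28 \right)} + y{\left(B,-32 \right)}\right)^{2} = \left(- \frac{53}{3} - 32\right)^{2} = \left(- \frac{149}{3}\right)^{2} = \frac{22201}{9}$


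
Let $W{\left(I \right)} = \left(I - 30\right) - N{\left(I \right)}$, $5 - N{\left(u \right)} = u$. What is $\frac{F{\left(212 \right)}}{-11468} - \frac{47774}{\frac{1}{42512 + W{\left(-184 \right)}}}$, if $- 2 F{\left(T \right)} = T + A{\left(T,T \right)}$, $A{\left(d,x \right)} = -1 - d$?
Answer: $- \frac{46140703634577}{22936} \approx -2.0117 \cdot 10^{9}$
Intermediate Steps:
$N{\left(u \right)} = 5 - u$
$W{\left(I \right)} = -35 + 2 I$ ($W{\left(I \right)} = \left(I - 30\right) - \left(5 - I\right) = \left(I - 30\right) + \left(-5 + I\right) = \left(-30 + I\right) + \left(-5 + I\right) = -35 + 2 I$)
$F{\left(T \right)} = \frac{1}{2}$ ($F{\left(T \right)} = - \frac{T - \left(1 + T\right)}{2} = \left(- \frac{1}{2}\right) \left(-1\right) = \frac{1}{2}$)
$\frac{F{\left(212 \right)}}{-11468} - \frac{47774}{\frac{1}{42512 + W{\left(-184 \right)}}} = \frac{1}{2 \left(-11468\right)} - \frac{47774}{\frac{1}{42512 + \left(-35 + 2 \left(-184\right)\right)}} = \frac{1}{2} \left(- \frac{1}{11468}\right) - \frac{47774}{\frac{1}{42512 - 403}} = - \frac{1}{22936} - \frac{47774}{\frac{1}{42512 - 403}} = - \frac{1}{22936} - \frac{47774}{\frac{1}{42109}} = - \frac{1}{22936} - 47774 \frac{1}{\frac{1}{42109}} = - \frac{1}{22936} - 2011715366 = - \frac{46140703634577}{22936}$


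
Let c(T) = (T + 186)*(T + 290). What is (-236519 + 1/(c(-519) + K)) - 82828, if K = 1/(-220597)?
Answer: -5372076128014919/16822065428 ≈ -3.1935e+5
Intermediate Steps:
K = -1/220597 ≈ -4.5332e-6
c(T) = (186 + T)*(290 + T)
(-236519 + 1/(c(-519) + K)) - 82828 = (-236519 + 1/((53940 + (-519)**2 + 476*(-519)) - 1/220597)) - 82828 = (-236519 + 1/((53940 + 269361 - 247044) - 1/220597)) - 82828 = (-236519 + 1/(76257 - 1/220597)) - 82828 = (-236519 + 1/(16822065428/220597)) - 82828 = (-236519 + 220597/16822065428) - 82828 = -3978738092744535/16822065428 - 82828 = -5372076128014919/16822065428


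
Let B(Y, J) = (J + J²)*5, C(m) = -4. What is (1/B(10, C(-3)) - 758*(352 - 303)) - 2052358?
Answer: -125369999/60 ≈ -2.0895e+6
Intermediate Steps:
B(Y, J) = 5*J + 5*J²
(1/B(10, C(-3)) - 758*(352 - 303)) - 2052358 = (1/(5*(-4)*(1 - 4)) - 758*(352 - 303)) - 2052358 = (1/(5*(-4)*(-3)) - 758*49) - 2052358 = (1/60 - 37142) - 2052358 = -2228519/60 - 2052358 = -125369999/60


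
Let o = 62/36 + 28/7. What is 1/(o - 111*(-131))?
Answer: 18/261841 ≈ 6.8744e-5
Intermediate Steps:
o = 103/18 (o = 62*(1/36) + 28*(⅐) = 31/18 + 4 = 103/18 ≈ 5.7222)
1/(o - 111*(-131)) = 1/(103/18 - 111*(-131)) = 1/(103/18 + 14541) = 1/(261841/18) = 18/261841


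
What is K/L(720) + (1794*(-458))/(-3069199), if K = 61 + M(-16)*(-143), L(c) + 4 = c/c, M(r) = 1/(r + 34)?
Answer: -2886715837/165736746 ≈ -17.417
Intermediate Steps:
M(r) = 1/(34 + r)
L(c) = -3 (L(c) = -4 + c/c = -4 + 1 = -3)
K = 955/18 (K = 61 - 143/(34 - 16) = 61 - 143/18 = 955/18 ≈ 53.056)
K/L(720) + (1794*(-458))/(-3069199) = (955/18)/(-3) + (1794*(-458))/(-3069199) = (955/18)*(-1/3) - 821652*(-1/3069199) = -955/54 + 821652/3069199 = -2886715837/165736746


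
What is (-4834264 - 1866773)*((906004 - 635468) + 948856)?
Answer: -8171190909504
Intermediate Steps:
(-4834264 - 1866773)*((906004 - 635468) + 948856) = -6701037*(270536 + 948856) = -6701037*1219392 = -8171190909504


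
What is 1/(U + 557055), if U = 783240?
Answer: 1/1340295 ≈ 7.4610e-7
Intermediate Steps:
1/(U + 557055) = 1/(783240 + 557055) = 1/1340295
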